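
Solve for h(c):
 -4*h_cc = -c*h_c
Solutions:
 h(c) = C1 + C2*erfi(sqrt(2)*c/4)


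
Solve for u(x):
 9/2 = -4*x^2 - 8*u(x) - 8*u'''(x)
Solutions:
 u(x) = C3*exp(-x) - x^2/2 + (C1*sin(sqrt(3)*x/2) + C2*cos(sqrt(3)*x/2))*exp(x/2) - 9/16


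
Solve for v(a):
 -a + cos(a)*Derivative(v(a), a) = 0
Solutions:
 v(a) = C1 + Integral(a/cos(a), a)


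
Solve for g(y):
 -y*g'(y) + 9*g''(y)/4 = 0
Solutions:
 g(y) = C1 + C2*erfi(sqrt(2)*y/3)


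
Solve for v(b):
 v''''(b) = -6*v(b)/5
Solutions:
 v(b) = (C1*sin(10^(3/4)*3^(1/4)*b/10) + C2*cos(10^(3/4)*3^(1/4)*b/10))*exp(-10^(3/4)*3^(1/4)*b/10) + (C3*sin(10^(3/4)*3^(1/4)*b/10) + C4*cos(10^(3/4)*3^(1/4)*b/10))*exp(10^(3/4)*3^(1/4)*b/10)


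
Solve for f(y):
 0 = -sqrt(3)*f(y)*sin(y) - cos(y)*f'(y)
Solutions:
 f(y) = C1*cos(y)^(sqrt(3))


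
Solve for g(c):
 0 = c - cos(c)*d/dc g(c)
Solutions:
 g(c) = C1 + Integral(c/cos(c), c)


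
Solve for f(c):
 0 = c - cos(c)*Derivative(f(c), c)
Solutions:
 f(c) = C1 + Integral(c/cos(c), c)


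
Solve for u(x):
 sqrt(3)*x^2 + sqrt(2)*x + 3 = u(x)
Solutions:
 u(x) = sqrt(3)*x^2 + sqrt(2)*x + 3


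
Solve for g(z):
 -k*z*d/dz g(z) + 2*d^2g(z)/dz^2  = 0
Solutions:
 g(z) = Piecewise((-sqrt(pi)*C1*erf(z*sqrt(-k)/2)/sqrt(-k) - C2, (k > 0) | (k < 0)), (-C1*z - C2, True))


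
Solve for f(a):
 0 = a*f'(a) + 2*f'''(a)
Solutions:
 f(a) = C1 + Integral(C2*airyai(-2^(2/3)*a/2) + C3*airybi(-2^(2/3)*a/2), a)


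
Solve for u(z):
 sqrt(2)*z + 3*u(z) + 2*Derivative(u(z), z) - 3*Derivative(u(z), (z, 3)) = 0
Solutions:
 u(z) = C1*exp(-2^(1/3)*z*(4/(sqrt(697) + 27)^(1/3) + 2^(1/3)*(sqrt(697) + 27)^(1/3))/12)*sin(2^(1/3)*sqrt(3)*z*(-2^(1/3)*(sqrt(697) + 27)^(1/3) + 4/(sqrt(697) + 27)^(1/3))/12) + C2*exp(-2^(1/3)*z*(4/(sqrt(697) + 27)^(1/3) + 2^(1/3)*(sqrt(697) + 27)^(1/3))/12)*cos(2^(1/3)*sqrt(3)*z*(-2^(1/3)*(sqrt(697) + 27)^(1/3) + 4/(sqrt(697) + 27)^(1/3))/12) + C3*exp(2^(1/3)*z*(4/(sqrt(697) + 27)^(1/3) + 2^(1/3)*(sqrt(697) + 27)^(1/3))/6) - sqrt(2)*z/3 + 2*sqrt(2)/9


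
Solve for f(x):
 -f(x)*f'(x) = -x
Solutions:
 f(x) = -sqrt(C1 + x^2)
 f(x) = sqrt(C1 + x^2)


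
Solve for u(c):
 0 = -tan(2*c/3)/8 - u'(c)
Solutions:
 u(c) = C1 + 3*log(cos(2*c/3))/16


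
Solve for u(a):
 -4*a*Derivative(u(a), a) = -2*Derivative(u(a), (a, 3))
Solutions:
 u(a) = C1 + Integral(C2*airyai(2^(1/3)*a) + C3*airybi(2^(1/3)*a), a)


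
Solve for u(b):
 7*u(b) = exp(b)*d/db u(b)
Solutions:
 u(b) = C1*exp(-7*exp(-b))


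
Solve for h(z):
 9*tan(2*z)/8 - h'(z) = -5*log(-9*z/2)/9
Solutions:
 h(z) = C1 + 5*z*log(-z)/9 - 5*z/9 - 5*z*log(2)/9 + 10*z*log(3)/9 - 9*log(cos(2*z))/16


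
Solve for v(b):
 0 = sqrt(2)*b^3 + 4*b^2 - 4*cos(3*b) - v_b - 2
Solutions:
 v(b) = C1 + sqrt(2)*b^4/4 + 4*b^3/3 - 2*b - 4*sin(3*b)/3


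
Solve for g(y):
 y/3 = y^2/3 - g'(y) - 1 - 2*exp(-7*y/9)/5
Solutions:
 g(y) = C1 + y^3/9 - y^2/6 - y + 18*exp(-7*y/9)/35


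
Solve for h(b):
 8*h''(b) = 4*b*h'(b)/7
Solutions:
 h(b) = C1 + C2*erfi(sqrt(7)*b/14)


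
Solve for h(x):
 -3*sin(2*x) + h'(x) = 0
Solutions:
 h(x) = C1 - 3*cos(2*x)/2


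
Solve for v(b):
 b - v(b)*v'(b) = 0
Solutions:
 v(b) = -sqrt(C1 + b^2)
 v(b) = sqrt(C1 + b^2)


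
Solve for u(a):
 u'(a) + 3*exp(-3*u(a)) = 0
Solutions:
 u(a) = log(C1 - 9*a)/3
 u(a) = log((-3^(1/3) - 3^(5/6)*I)*(C1 - 3*a)^(1/3)/2)
 u(a) = log((-3^(1/3) + 3^(5/6)*I)*(C1 - 3*a)^(1/3)/2)


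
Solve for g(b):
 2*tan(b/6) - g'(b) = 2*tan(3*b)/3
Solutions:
 g(b) = C1 - 12*log(cos(b/6)) + 2*log(cos(3*b))/9


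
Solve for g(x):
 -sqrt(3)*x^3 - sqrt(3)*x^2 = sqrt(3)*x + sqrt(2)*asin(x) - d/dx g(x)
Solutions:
 g(x) = C1 + sqrt(3)*x^4/4 + sqrt(3)*x^3/3 + sqrt(3)*x^2/2 + sqrt(2)*(x*asin(x) + sqrt(1 - x^2))


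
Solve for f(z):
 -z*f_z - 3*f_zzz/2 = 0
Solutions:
 f(z) = C1 + Integral(C2*airyai(-2^(1/3)*3^(2/3)*z/3) + C3*airybi(-2^(1/3)*3^(2/3)*z/3), z)


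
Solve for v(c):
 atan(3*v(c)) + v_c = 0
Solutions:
 Integral(1/atan(3*_y), (_y, v(c))) = C1 - c


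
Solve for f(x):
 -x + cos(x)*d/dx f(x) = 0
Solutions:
 f(x) = C1 + Integral(x/cos(x), x)


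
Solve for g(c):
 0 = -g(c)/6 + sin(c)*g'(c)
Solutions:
 g(c) = C1*(cos(c) - 1)^(1/12)/(cos(c) + 1)^(1/12)


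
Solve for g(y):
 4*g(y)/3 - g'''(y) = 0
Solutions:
 g(y) = C3*exp(6^(2/3)*y/3) + (C1*sin(2^(2/3)*3^(1/6)*y/2) + C2*cos(2^(2/3)*3^(1/6)*y/2))*exp(-6^(2/3)*y/6)


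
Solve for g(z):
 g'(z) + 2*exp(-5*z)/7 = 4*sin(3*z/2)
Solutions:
 g(z) = C1 - 8*cos(3*z/2)/3 + 2*exp(-5*z)/35


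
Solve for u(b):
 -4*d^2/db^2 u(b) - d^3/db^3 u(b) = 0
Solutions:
 u(b) = C1 + C2*b + C3*exp(-4*b)


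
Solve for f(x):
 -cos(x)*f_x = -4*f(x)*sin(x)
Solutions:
 f(x) = C1/cos(x)^4


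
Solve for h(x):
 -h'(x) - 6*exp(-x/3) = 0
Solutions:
 h(x) = C1 + 18*exp(-x/3)


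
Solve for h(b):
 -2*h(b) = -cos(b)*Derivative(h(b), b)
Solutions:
 h(b) = C1*(sin(b) + 1)/(sin(b) - 1)


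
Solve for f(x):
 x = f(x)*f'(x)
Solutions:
 f(x) = -sqrt(C1 + x^2)
 f(x) = sqrt(C1 + x^2)


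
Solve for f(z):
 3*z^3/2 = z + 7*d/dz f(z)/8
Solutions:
 f(z) = C1 + 3*z^4/7 - 4*z^2/7


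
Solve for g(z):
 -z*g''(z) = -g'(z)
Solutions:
 g(z) = C1 + C2*z^2


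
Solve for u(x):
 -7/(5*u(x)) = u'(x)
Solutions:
 u(x) = -sqrt(C1 - 70*x)/5
 u(x) = sqrt(C1 - 70*x)/5


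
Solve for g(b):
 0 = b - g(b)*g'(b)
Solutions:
 g(b) = -sqrt(C1 + b^2)
 g(b) = sqrt(C1 + b^2)


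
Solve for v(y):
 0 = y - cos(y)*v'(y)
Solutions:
 v(y) = C1 + Integral(y/cos(y), y)


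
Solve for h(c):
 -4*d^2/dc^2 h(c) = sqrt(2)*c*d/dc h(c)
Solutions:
 h(c) = C1 + C2*erf(2^(3/4)*c/4)


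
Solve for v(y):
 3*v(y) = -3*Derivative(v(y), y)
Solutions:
 v(y) = C1*exp(-y)


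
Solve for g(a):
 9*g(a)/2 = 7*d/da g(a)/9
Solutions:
 g(a) = C1*exp(81*a/14)


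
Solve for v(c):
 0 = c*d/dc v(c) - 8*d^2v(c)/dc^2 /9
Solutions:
 v(c) = C1 + C2*erfi(3*c/4)


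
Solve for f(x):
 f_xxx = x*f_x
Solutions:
 f(x) = C1 + Integral(C2*airyai(x) + C3*airybi(x), x)


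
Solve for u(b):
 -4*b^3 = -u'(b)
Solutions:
 u(b) = C1 + b^4


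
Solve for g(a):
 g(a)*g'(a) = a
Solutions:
 g(a) = -sqrt(C1 + a^2)
 g(a) = sqrt(C1 + a^2)


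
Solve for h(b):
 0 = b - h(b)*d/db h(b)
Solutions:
 h(b) = -sqrt(C1 + b^2)
 h(b) = sqrt(C1 + b^2)


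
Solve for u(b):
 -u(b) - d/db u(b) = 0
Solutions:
 u(b) = C1*exp(-b)


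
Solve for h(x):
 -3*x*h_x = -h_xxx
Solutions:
 h(x) = C1 + Integral(C2*airyai(3^(1/3)*x) + C3*airybi(3^(1/3)*x), x)


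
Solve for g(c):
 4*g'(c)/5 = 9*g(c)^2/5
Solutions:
 g(c) = -4/(C1 + 9*c)


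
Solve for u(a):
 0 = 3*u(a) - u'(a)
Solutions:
 u(a) = C1*exp(3*a)


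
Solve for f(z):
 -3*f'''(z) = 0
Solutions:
 f(z) = C1 + C2*z + C3*z^2


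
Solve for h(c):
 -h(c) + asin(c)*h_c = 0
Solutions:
 h(c) = C1*exp(Integral(1/asin(c), c))


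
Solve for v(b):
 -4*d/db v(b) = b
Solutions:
 v(b) = C1 - b^2/8


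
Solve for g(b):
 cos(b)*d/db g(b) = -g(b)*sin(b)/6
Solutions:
 g(b) = C1*cos(b)^(1/6)


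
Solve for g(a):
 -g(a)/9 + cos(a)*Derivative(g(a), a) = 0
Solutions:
 g(a) = C1*(sin(a) + 1)^(1/18)/(sin(a) - 1)^(1/18)


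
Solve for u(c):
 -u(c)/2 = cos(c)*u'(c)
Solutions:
 u(c) = C1*(sin(c) - 1)^(1/4)/(sin(c) + 1)^(1/4)


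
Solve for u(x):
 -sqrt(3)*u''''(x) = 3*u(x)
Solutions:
 u(x) = (C1*sin(sqrt(2)*3^(1/8)*x/2) + C2*cos(sqrt(2)*3^(1/8)*x/2))*exp(-sqrt(2)*3^(1/8)*x/2) + (C3*sin(sqrt(2)*3^(1/8)*x/2) + C4*cos(sqrt(2)*3^(1/8)*x/2))*exp(sqrt(2)*3^(1/8)*x/2)


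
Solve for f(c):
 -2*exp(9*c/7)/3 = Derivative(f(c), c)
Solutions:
 f(c) = C1 - 14*exp(9*c/7)/27


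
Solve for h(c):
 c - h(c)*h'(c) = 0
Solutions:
 h(c) = -sqrt(C1 + c^2)
 h(c) = sqrt(C1 + c^2)


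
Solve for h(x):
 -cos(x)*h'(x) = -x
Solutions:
 h(x) = C1 + Integral(x/cos(x), x)


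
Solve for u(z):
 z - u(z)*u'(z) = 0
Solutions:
 u(z) = -sqrt(C1 + z^2)
 u(z) = sqrt(C1 + z^2)


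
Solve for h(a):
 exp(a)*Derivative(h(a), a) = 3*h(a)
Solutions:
 h(a) = C1*exp(-3*exp(-a))


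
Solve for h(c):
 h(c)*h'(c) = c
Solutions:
 h(c) = -sqrt(C1 + c^2)
 h(c) = sqrt(C1 + c^2)


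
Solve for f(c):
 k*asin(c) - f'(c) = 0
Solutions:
 f(c) = C1 + k*(c*asin(c) + sqrt(1 - c^2))


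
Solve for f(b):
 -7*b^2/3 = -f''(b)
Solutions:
 f(b) = C1 + C2*b + 7*b^4/36


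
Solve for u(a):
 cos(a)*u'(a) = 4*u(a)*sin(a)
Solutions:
 u(a) = C1/cos(a)^4


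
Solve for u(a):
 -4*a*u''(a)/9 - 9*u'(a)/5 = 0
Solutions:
 u(a) = C1 + C2/a^(61/20)


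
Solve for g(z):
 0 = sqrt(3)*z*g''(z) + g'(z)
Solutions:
 g(z) = C1 + C2*z^(1 - sqrt(3)/3)


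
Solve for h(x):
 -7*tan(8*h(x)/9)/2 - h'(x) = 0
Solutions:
 h(x) = -9*asin(C1*exp(-28*x/9))/8 + 9*pi/8
 h(x) = 9*asin(C1*exp(-28*x/9))/8


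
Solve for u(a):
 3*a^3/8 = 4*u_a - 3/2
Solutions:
 u(a) = C1 + 3*a^4/128 + 3*a/8


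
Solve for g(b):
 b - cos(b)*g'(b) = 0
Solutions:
 g(b) = C1 + Integral(b/cos(b), b)


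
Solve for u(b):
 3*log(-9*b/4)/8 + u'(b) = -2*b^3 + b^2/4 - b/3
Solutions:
 u(b) = C1 - b^4/2 + b^3/12 - b^2/6 - 3*b*log(-b)/8 + 3*b*(-2*log(3) + 1 + 2*log(2))/8


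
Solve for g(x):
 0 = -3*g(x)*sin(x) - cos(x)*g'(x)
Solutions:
 g(x) = C1*cos(x)^3


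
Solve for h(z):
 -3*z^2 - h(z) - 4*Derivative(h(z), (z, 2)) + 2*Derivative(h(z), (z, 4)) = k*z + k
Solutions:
 h(z) = C1*exp(-z*sqrt(1 + sqrt(6)/2)) + C2*exp(z*sqrt(1 + sqrt(6)/2)) + C3*sin(z*sqrt(-1 + sqrt(6)/2)) + C4*cos(z*sqrt(-1 + sqrt(6)/2)) - k*z - k - 3*z^2 + 24


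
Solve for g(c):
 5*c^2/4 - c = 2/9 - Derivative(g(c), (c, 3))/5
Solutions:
 g(c) = C1 + C2*c + C3*c^2 - 5*c^5/48 + 5*c^4/24 + 5*c^3/27


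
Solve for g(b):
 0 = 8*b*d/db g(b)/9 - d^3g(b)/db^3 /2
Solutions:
 g(b) = C1 + Integral(C2*airyai(2*6^(1/3)*b/3) + C3*airybi(2*6^(1/3)*b/3), b)


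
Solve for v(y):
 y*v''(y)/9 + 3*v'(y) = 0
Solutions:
 v(y) = C1 + C2/y^26


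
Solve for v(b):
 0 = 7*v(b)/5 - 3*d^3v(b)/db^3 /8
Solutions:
 v(b) = C3*exp(2*15^(2/3)*7^(1/3)*b/15) + (C1*sin(3^(1/6)*5^(2/3)*7^(1/3)*b/5) + C2*cos(3^(1/6)*5^(2/3)*7^(1/3)*b/5))*exp(-15^(2/3)*7^(1/3)*b/15)


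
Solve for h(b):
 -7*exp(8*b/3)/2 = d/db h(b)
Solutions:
 h(b) = C1 - 21*exp(8*b/3)/16


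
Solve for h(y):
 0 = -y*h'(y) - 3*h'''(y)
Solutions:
 h(y) = C1 + Integral(C2*airyai(-3^(2/3)*y/3) + C3*airybi(-3^(2/3)*y/3), y)


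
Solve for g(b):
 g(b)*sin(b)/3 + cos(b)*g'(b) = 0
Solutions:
 g(b) = C1*cos(b)^(1/3)


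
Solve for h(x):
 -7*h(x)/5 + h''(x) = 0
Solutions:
 h(x) = C1*exp(-sqrt(35)*x/5) + C2*exp(sqrt(35)*x/5)


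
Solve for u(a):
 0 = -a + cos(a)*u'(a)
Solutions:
 u(a) = C1 + Integral(a/cos(a), a)


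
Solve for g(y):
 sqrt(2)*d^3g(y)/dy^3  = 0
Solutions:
 g(y) = C1 + C2*y + C3*y^2


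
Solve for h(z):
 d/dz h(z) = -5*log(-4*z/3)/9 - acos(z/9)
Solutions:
 h(z) = C1 - 5*z*log(-z)/9 - z*acos(z/9) - 10*z*log(2)/9 + 5*z/9 + 5*z*log(3)/9 + sqrt(81 - z^2)


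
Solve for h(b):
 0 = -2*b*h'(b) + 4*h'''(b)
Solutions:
 h(b) = C1 + Integral(C2*airyai(2^(2/3)*b/2) + C3*airybi(2^(2/3)*b/2), b)


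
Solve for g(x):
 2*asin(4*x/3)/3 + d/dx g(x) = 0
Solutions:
 g(x) = C1 - 2*x*asin(4*x/3)/3 - sqrt(9 - 16*x^2)/6


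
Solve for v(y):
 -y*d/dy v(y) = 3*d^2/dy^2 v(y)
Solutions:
 v(y) = C1 + C2*erf(sqrt(6)*y/6)


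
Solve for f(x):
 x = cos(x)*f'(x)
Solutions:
 f(x) = C1 + Integral(x/cos(x), x)


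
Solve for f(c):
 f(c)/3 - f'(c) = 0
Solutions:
 f(c) = C1*exp(c/3)


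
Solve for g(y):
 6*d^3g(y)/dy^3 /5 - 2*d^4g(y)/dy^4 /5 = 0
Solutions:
 g(y) = C1 + C2*y + C3*y^2 + C4*exp(3*y)


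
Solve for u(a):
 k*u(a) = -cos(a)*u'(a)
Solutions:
 u(a) = C1*exp(k*(log(sin(a) - 1) - log(sin(a) + 1))/2)


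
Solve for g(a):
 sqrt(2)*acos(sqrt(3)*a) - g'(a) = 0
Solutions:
 g(a) = C1 + sqrt(2)*(a*acos(sqrt(3)*a) - sqrt(3)*sqrt(1 - 3*a^2)/3)


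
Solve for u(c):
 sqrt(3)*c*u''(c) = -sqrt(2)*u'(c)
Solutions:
 u(c) = C1 + C2*c^(1 - sqrt(6)/3)


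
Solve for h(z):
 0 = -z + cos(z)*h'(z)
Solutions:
 h(z) = C1 + Integral(z/cos(z), z)


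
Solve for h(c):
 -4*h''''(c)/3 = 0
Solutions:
 h(c) = C1 + C2*c + C3*c^2 + C4*c^3


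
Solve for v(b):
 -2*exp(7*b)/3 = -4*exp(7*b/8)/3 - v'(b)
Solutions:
 v(b) = C1 - 32*exp(7*b/8)/21 + 2*exp(7*b)/21


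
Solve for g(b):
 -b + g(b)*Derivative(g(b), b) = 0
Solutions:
 g(b) = -sqrt(C1 + b^2)
 g(b) = sqrt(C1 + b^2)


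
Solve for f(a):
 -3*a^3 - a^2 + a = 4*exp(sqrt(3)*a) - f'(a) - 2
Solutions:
 f(a) = C1 + 3*a^4/4 + a^3/3 - a^2/2 - 2*a + 4*sqrt(3)*exp(sqrt(3)*a)/3


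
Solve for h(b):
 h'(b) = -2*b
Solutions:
 h(b) = C1 - b^2


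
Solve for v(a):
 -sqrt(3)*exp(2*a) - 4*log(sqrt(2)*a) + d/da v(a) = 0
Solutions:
 v(a) = C1 + 4*a*log(a) + 2*a*(-2 + log(2)) + sqrt(3)*exp(2*a)/2


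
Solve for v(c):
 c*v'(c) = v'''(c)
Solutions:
 v(c) = C1 + Integral(C2*airyai(c) + C3*airybi(c), c)


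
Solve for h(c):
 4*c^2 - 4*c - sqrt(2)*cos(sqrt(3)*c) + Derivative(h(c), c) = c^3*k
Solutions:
 h(c) = C1 + c^4*k/4 - 4*c^3/3 + 2*c^2 + sqrt(6)*sin(sqrt(3)*c)/3


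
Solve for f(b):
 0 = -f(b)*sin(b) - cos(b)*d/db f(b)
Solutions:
 f(b) = C1*cos(b)


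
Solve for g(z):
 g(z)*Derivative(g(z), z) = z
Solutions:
 g(z) = -sqrt(C1 + z^2)
 g(z) = sqrt(C1 + z^2)


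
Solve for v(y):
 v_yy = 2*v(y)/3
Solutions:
 v(y) = C1*exp(-sqrt(6)*y/3) + C2*exp(sqrt(6)*y/3)


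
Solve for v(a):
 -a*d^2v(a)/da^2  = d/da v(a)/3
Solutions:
 v(a) = C1 + C2*a^(2/3)


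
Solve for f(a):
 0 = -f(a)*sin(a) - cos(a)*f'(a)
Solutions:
 f(a) = C1*cos(a)


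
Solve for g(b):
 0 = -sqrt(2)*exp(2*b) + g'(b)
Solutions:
 g(b) = C1 + sqrt(2)*exp(2*b)/2


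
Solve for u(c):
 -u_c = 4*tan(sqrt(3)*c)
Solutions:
 u(c) = C1 + 4*sqrt(3)*log(cos(sqrt(3)*c))/3


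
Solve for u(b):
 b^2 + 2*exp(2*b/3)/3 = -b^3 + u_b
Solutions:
 u(b) = C1 + b^4/4 + b^3/3 + exp(2*b/3)


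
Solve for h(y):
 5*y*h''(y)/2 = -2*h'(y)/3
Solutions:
 h(y) = C1 + C2*y^(11/15)


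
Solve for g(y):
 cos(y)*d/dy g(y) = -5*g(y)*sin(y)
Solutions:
 g(y) = C1*cos(y)^5


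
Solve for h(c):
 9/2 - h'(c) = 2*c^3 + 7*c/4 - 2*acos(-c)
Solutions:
 h(c) = C1 - c^4/2 - 7*c^2/8 + 2*c*acos(-c) + 9*c/2 + 2*sqrt(1 - c^2)


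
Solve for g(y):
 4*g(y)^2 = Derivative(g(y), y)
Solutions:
 g(y) = -1/(C1 + 4*y)


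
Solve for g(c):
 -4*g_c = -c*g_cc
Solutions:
 g(c) = C1 + C2*c^5


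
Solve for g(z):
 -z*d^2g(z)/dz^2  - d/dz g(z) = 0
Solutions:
 g(z) = C1 + C2*log(z)


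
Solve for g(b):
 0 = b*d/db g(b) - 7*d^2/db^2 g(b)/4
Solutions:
 g(b) = C1 + C2*erfi(sqrt(14)*b/7)


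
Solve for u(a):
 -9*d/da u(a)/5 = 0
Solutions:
 u(a) = C1


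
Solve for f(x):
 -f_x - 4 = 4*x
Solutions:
 f(x) = C1 - 2*x^2 - 4*x


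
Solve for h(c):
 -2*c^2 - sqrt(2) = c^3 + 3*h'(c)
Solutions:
 h(c) = C1 - c^4/12 - 2*c^3/9 - sqrt(2)*c/3


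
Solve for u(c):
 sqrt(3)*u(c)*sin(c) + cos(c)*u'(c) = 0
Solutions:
 u(c) = C1*cos(c)^(sqrt(3))


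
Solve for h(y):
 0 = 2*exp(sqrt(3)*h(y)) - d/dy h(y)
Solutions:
 h(y) = sqrt(3)*(2*log(-1/(C1 + 2*y)) - log(3))/6


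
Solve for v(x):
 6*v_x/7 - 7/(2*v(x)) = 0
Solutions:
 v(x) = -sqrt(C1 + 294*x)/6
 v(x) = sqrt(C1 + 294*x)/6


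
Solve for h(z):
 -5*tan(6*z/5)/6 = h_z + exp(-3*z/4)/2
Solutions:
 h(z) = C1 - 25*log(tan(6*z/5)^2 + 1)/72 + 2*exp(-3*z/4)/3


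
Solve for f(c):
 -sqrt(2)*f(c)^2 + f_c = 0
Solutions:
 f(c) = -1/(C1 + sqrt(2)*c)


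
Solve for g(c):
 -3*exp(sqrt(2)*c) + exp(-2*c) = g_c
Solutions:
 g(c) = C1 - 3*sqrt(2)*exp(sqrt(2)*c)/2 - exp(-2*c)/2


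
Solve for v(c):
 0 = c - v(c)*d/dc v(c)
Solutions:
 v(c) = -sqrt(C1 + c^2)
 v(c) = sqrt(C1 + c^2)


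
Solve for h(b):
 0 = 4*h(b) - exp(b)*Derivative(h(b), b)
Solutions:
 h(b) = C1*exp(-4*exp(-b))


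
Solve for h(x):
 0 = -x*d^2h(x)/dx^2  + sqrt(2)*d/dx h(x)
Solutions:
 h(x) = C1 + C2*x^(1 + sqrt(2))


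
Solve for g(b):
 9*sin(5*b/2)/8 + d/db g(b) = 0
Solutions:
 g(b) = C1 + 9*cos(5*b/2)/20


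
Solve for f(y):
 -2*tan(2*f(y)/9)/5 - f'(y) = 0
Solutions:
 f(y) = -9*asin(C1*exp(-4*y/45))/2 + 9*pi/2
 f(y) = 9*asin(C1*exp(-4*y/45))/2


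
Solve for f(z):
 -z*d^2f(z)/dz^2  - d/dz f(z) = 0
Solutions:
 f(z) = C1 + C2*log(z)


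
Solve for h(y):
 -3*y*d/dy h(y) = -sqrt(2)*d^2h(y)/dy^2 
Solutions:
 h(y) = C1 + C2*erfi(2^(1/4)*sqrt(3)*y/2)


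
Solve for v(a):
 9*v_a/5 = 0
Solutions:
 v(a) = C1


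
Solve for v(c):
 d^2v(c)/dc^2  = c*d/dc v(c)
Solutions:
 v(c) = C1 + C2*erfi(sqrt(2)*c/2)


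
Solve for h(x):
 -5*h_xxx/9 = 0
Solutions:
 h(x) = C1 + C2*x + C3*x^2


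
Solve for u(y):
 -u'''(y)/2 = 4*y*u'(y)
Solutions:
 u(y) = C1 + Integral(C2*airyai(-2*y) + C3*airybi(-2*y), y)


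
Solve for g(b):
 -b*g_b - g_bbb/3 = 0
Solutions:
 g(b) = C1 + Integral(C2*airyai(-3^(1/3)*b) + C3*airybi(-3^(1/3)*b), b)


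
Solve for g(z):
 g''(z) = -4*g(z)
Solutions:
 g(z) = C1*sin(2*z) + C2*cos(2*z)


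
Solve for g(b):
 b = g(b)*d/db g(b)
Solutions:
 g(b) = -sqrt(C1 + b^2)
 g(b) = sqrt(C1 + b^2)


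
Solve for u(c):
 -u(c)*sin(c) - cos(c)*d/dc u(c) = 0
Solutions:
 u(c) = C1*cos(c)


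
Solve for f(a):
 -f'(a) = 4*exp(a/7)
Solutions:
 f(a) = C1 - 28*exp(a/7)


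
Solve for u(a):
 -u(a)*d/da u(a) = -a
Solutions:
 u(a) = -sqrt(C1 + a^2)
 u(a) = sqrt(C1 + a^2)


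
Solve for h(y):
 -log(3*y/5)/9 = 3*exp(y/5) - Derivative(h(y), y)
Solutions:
 h(y) = C1 + y*log(y)/9 + y*(-log(5) - 1 + log(3))/9 + 15*exp(y/5)


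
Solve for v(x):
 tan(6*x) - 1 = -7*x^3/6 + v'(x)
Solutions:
 v(x) = C1 + 7*x^4/24 - x - log(cos(6*x))/6


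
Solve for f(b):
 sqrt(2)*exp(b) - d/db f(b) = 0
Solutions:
 f(b) = C1 + sqrt(2)*exp(b)


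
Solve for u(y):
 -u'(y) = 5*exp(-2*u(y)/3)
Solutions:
 u(y) = 3*log(-sqrt(C1 - 5*y)) - 3*log(3) + 3*log(6)/2
 u(y) = 3*log(C1 - 5*y)/2 - 3*log(3) + 3*log(6)/2


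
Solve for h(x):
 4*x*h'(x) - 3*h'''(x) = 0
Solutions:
 h(x) = C1 + Integral(C2*airyai(6^(2/3)*x/3) + C3*airybi(6^(2/3)*x/3), x)


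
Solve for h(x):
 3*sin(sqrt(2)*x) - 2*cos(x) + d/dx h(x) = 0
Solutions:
 h(x) = C1 + 2*sin(x) + 3*sqrt(2)*cos(sqrt(2)*x)/2


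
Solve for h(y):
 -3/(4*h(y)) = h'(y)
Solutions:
 h(y) = -sqrt(C1 - 6*y)/2
 h(y) = sqrt(C1 - 6*y)/2


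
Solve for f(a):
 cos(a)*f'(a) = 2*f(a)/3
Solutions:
 f(a) = C1*(sin(a) + 1)^(1/3)/(sin(a) - 1)^(1/3)


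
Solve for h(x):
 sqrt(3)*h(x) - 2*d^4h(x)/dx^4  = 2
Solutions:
 h(x) = C1*exp(-2^(3/4)*3^(1/8)*x/2) + C2*exp(2^(3/4)*3^(1/8)*x/2) + C3*sin(2^(3/4)*3^(1/8)*x/2) + C4*cos(2^(3/4)*3^(1/8)*x/2) + 2*sqrt(3)/3


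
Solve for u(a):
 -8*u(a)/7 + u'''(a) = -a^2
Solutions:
 u(a) = C3*exp(2*7^(2/3)*a/7) + 7*a^2/8 + (C1*sin(sqrt(3)*7^(2/3)*a/7) + C2*cos(sqrt(3)*7^(2/3)*a/7))*exp(-7^(2/3)*a/7)


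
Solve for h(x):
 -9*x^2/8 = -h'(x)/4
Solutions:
 h(x) = C1 + 3*x^3/2


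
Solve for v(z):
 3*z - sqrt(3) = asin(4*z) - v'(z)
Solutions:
 v(z) = C1 - 3*z^2/2 + z*asin(4*z) + sqrt(3)*z + sqrt(1 - 16*z^2)/4


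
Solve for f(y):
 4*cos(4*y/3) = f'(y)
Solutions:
 f(y) = C1 + 3*sin(4*y/3)


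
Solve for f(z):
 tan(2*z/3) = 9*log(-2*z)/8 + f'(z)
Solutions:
 f(z) = C1 - 9*z*log(-z)/8 - 9*z*log(2)/8 + 9*z/8 - 3*log(cos(2*z/3))/2


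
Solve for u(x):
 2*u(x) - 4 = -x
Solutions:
 u(x) = 2 - x/2


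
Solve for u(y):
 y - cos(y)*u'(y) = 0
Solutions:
 u(y) = C1 + Integral(y/cos(y), y)


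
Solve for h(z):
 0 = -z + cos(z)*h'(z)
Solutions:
 h(z) = C1 + Integral(z/cos(z), z)


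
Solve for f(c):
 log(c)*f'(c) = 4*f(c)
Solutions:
 f(c) = C1*exp(4*li(c))


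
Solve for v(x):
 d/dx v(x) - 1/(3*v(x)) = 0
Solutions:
 v(x) = -sqrt(C1 + 6*x)/3
 v(x) = sqrt(C1 + 6*x)/3


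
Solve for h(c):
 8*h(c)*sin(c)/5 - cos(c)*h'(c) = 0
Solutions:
 h(c) = C1/cos(c)^(8/5)


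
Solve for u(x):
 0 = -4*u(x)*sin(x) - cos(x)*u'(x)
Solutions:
 u(x) = C1*cos(x)^4


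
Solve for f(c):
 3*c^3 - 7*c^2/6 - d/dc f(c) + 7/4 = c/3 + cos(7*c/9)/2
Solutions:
 f(c) = C1 + 3*c^4/4 - 7*c^3/18 - c^2/6 + 7*c/4 - 9*sin(7*c/9)/14


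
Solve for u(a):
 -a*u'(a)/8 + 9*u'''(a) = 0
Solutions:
 u(a) = C1 + Integral(C2*airyai(3^(1/3)*a/6) + C3*airybi(3^(1/3)*a/6), a)


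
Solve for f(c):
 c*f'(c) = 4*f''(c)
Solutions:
 f(c) = C1 + C2*erfi(sqrt(2)*c/4)


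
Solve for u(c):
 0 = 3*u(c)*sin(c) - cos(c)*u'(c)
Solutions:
 u(c) = C1/cos(c)^3


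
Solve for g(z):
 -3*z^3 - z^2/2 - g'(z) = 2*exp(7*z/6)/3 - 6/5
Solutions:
 g(z) = C1 - 3*z^4/4 - z^3/6 + 6*z/5 - 4*exp(7*z/6)/7


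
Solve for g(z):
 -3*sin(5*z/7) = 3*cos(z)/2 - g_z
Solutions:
 g(z) = C1 + 3*sin(z)/2 - 21*cos(5*z/7)/5


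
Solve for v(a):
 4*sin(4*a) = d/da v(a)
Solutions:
 v(a) = C1 - cos(4*a)


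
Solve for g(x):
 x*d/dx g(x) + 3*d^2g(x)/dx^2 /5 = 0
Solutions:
 g(x) = C1 + C2*erf(sqrt(30)*x/6)


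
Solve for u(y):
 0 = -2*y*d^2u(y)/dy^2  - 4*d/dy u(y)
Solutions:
 u(y) = C1 + C2/y


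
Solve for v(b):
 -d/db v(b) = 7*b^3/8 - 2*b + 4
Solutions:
 v(b) = C1 - 7*b^4/32 + b^2 - 4*b


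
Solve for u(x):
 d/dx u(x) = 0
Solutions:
 u(x) = C1


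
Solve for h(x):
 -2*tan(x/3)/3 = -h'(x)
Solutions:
 h(x) = C1 - 2*log(cos(x/3))


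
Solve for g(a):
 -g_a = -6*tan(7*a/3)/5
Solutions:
 g(a) = C1 - 18*log(cos(7*a/3))/35


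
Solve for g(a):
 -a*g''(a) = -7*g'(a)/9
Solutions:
 g(a) = C1 + C2*a^(16/9)


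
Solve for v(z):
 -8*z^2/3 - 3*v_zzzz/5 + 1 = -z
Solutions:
 v(z) = C1 + C2*z + C3*z^2 + C4*z^3 - z^6/81 + z^5/72 + 5*z^4/72


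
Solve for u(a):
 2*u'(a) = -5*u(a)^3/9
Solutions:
 u(a) = -3*sqrt(-1/(C1 - 5*a))
 u(a) = 3*sqrt(-1/(C1 - 5*a))


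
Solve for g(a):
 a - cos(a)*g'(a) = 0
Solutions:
 g(a) = C1 + Integral(a/cos(a), a)


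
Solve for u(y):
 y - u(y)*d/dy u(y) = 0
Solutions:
 u(y) = -sqrt(C1 + y^2)
 u(y) = sqrt(C1 + y^2)


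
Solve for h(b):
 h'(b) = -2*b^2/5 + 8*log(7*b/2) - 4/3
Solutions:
 h(b) = C1 - 2*b^3/15 + 8*b*log(b) - 28*b/3 - 8*b*log(2) + 8*b*log(7)


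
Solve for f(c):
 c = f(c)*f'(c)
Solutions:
 f(c) = -sqrt(C1 + c^2)
 f(c) = sqrt(C1 + c^2)


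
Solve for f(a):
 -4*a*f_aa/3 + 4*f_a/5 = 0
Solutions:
 f(a) = C1 + C2*a^(8/5)


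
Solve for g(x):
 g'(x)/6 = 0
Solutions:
 g(x) = C1


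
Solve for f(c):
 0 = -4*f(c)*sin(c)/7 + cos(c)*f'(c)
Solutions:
 f(c) = C1/cos(c)^(4/7)


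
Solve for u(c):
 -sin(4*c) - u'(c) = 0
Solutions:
 u(c) = C1 + cos(4*c)/4


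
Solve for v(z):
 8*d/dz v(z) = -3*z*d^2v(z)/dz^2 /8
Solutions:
 v(z) = C1 + C2/z^(61/3)


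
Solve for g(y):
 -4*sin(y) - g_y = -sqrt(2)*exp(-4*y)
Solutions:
 g(y) = C1 + 4*cos(y) - sqrt(2)*exp(-4*y)/4


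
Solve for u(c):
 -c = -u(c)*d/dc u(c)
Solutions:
 u(c) = -sqrt(C1 + c^2)
 u(c) = sqrt(C1 + c^2)


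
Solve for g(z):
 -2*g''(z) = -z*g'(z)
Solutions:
 g(z) = C1 + C2*erfi(z/2)


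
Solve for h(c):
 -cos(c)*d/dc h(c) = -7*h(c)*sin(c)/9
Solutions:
 h(c) = C1/cos(c)^(7/9)


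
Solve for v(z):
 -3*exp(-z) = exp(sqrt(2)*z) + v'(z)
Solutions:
 v(z) = C1 - sqrt(2)*exp(sqrt(2)*z)/2 + 3*exp(-z)


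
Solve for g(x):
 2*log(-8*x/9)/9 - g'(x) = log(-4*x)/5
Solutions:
 g(x) = C1 + x*log(-x)/45 + x*(-20*log(3) - 1 + 12*log(2))/45


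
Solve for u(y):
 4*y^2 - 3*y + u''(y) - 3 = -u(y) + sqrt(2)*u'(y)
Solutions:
 u(y) = -4*y^2 - 8*sqrt(2)*y + 3*y + (C1*sin(sqrt(2)*y/2) + C2*cos(sqrt(2)*y/2))*exp(sqrt(2)*y/2) - 5 + 3*sqrt(2)


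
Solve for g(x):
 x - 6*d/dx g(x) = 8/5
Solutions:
 g(x) = C1 + x^2/12 - 4*x/15


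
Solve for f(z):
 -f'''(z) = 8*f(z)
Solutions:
 f(z) = C3*exp(-2*z) + (C1*sin(sqrt(3)*z) + C2*cos(sqrt(3)*z))*exp(z)


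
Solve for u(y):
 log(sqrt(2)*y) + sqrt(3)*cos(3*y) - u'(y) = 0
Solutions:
 u(y) = C1 + y*log(y) - y + y*log(2)/2 + sqrt(3)*sin(3*y)/3


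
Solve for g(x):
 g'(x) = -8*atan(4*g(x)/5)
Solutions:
 Integral(1/atan(4*_y/5), (_y, g(x))) = C1 - 8*x


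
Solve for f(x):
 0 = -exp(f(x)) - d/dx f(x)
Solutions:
 f(x) = log(1/(C1 + x))


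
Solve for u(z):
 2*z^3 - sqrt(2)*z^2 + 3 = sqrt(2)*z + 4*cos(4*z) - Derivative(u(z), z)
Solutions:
 u(z) = C1 - z^4/2 + sqrt(2)*z^3/3 + sqrt(2)*z^2/2 - 3*z + sin(4*z)


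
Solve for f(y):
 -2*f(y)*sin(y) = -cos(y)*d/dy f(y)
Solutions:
 f(y) = C1/cos(y)^2


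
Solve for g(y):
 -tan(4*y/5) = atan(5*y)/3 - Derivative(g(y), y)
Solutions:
 g(y) = C1 + y*atan(5*y)/3 - log(25*y^2 + 1)/30 - 5*log(cos(4*y/5))/4


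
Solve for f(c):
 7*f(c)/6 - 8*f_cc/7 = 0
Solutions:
 f(c) = C1*exp(-7*sqrt(3)*c/12) + C2*exp(7*sqrt(3)*c/12)


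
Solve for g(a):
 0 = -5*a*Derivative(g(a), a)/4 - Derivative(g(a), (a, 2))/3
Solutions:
 g(a) = C1 + C2*erf(sqrt(30)*a/4)


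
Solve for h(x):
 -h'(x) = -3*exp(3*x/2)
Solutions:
 h(x) = C1 + 2*exp(3*x/2)


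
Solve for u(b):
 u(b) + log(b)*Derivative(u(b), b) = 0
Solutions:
 u(b) = C1*exp(-li(b))


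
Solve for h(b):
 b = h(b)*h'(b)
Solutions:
 h(b) = -sqrt(C1 + b^2)
 h(b) = sqrt(C1 + b^2)


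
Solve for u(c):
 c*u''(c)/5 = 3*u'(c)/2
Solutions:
 u(c) = C1 + C2*c^(17/2)


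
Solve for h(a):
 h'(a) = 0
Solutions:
 h(a) = C1


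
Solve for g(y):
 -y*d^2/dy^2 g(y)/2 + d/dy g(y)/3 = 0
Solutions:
 g(y) = C1 + C2*y^(5/3)


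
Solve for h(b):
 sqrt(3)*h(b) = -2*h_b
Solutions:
 h(b) = C1*exp(-sqrt(3)*b/2)


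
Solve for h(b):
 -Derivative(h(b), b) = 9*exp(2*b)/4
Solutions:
 h(b) = C1 - 9*exp(2*b)/8


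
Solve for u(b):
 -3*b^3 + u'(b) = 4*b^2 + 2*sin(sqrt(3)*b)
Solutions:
 u(b) = C1 + 3*b^4/4 + 4*b^3/3 - 2*sqrt(3)*cos(sqrt(3)*b)/3


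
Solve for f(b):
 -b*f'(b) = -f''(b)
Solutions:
 f(b) = C1 + C2*erfi(sqrt(2)*b/2)


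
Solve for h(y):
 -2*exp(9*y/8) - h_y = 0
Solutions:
 h(y) = C1 - 16*exp(9*y/8)/9


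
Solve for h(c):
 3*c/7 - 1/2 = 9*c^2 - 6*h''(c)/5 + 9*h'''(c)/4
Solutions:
 h(c) = C1 + C2*c + C3*exp(8*c/15) + 5*c^4/8 + 1555*c^3/336 + 70535*c^2/2688


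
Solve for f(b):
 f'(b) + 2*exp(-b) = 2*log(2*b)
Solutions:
 f(b) = C1 + 2*b*log(b) + 2*b*(-1 + log(2)) + 2*exp(-b)


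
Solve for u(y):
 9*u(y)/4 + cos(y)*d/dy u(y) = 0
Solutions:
 u(y) = C1*(sin(y) - 1)^(9/8)/(sin(y) + 1)^(9/8)


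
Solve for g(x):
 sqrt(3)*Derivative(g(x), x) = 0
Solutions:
 g(x) = C1


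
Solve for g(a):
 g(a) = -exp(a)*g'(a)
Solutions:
 g(a) = C1*exp(exp(-a))


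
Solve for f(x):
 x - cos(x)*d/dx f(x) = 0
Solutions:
 f(x) = C1 + Integral(x/cos(x), x)


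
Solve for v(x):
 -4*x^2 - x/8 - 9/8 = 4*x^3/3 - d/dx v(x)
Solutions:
 v(x) = C1 + x^4/3 + 4*x^3/3 + x^2/16 + 9*x/8


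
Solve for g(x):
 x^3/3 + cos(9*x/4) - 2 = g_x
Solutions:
 g(x) = C1 + x^4/12 - 2*x + 4*sin(9*x/4)/9


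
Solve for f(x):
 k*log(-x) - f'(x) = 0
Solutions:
 f(x) = C1 + k*x*log(-x) - k*x


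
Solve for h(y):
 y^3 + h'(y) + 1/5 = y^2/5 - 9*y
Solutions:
 h(y) = C1 - y^4/4 + y^3/15 - 9*y^2/2 - y/5


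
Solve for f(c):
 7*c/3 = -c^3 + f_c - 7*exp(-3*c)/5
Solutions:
 f(c) = C1 + c^4/4 + 7*c^2/6 - 7*exp(-3*c)/15


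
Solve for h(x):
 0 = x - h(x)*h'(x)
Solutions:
 h(x) = -sqrt(C1 + x^2)
 h(x) = sqrt(C1 + x^2)


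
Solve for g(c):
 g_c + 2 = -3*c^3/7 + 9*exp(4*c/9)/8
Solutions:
 g(c) = C1 - 3*c^4/28 - 2*c + 81*exp(4*c/9)/32


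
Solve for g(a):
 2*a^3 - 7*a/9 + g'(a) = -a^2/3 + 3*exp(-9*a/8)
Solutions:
 g(a) = C1 - a^4/2 - a^3/9 + 7*a^2/18 - 8*exp(-9*a/8)/3


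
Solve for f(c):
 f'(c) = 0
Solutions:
 f(c) = C1


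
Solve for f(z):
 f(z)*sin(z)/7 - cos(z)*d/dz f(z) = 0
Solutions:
 f(z) = C1/cos(z)^(1/7)


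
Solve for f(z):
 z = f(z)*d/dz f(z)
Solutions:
 f(z) = -sqrt(C1 + z^2)
 f(z) = sqrt(C1 + z^2)


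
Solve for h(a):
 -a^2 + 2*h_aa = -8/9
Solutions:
 h(a) = C1 + C2*a + a^4/24 - 2*a^2/9


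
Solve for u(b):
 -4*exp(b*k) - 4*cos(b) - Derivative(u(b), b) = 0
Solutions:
 u(b) = C1 - 4*sin(b) - 4*exp(b*k)/k


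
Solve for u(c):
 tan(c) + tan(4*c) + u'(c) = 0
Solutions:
 u(c) = C1 + log(cos(c)) + log(cos(4*c))/4


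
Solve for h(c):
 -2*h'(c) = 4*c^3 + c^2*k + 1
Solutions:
 h(c) = C1 - c^4/2 - c^3*k/6 - c/2


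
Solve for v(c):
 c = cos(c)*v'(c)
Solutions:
 v(c) = C1 + Integral(c/cos(c), c)


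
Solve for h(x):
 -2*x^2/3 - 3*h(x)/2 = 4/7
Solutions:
 h(x) = -4*x^2/9 - 8/21


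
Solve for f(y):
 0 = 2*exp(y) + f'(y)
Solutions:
 f(y) = C1 - 2*exp(y)


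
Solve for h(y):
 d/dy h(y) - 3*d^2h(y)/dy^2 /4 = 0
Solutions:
 h(y) = C1 + C2*exp(4*y/3)


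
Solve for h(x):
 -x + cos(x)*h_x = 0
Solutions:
 h(x) = C1 + Integral(x/cos(x), x)


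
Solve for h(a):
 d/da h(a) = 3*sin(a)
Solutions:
 h(a) = C1 - 3*cos(a)


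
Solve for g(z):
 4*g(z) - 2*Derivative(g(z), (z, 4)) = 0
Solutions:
 g(z) = C1*exp(-2^(1/4)*z) + C2*exp(2^(1/4)*z) + C3*sin(2^(1/4)*z) + C4*cos(2^(1/4)*z)


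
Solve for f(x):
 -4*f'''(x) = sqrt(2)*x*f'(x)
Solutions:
 f(x) = C1 + Integral(C2*airyai(-sqrt(2)*x/2) + C3*airybi(-sqrt(2)*x/2), x)


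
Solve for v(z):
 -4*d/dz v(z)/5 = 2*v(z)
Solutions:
 v(z) = C1*exp(-5*z/2)


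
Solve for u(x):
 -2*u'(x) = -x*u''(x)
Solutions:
 u(x) = C1 + C2*x^3


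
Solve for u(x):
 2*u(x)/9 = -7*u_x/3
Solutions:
 u(x) = C1*exp(-2*x/21)


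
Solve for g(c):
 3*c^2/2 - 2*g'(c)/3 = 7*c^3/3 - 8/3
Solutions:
 g(c) = C1 - 7*c^4/8 + 3*c^3/4 + 4*c


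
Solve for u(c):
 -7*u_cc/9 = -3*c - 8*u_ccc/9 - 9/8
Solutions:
 u(c) = C1 + C2*c + C3*exp(7*c/8) + 9*c^3/14 + 2295*c^2/784


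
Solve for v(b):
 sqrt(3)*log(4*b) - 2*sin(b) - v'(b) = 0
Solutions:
 v(b) = C1 + sqrt(3)*b*(log(b) - 1) + 2*sqrt(3)*b*log(2) + 2*cos(b)


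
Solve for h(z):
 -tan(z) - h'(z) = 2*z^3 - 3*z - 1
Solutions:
 h(z) = C1 - z^4/2 + 3*z^2/2 + z + log(cos(z))


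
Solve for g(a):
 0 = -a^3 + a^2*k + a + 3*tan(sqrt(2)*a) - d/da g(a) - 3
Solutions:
 g(a) = C1 - a^4/4 + a^3*k/3 + a^2/2 - 3*a - 3*sqrt(2)*log(cos(sqrt(2)*a))/2


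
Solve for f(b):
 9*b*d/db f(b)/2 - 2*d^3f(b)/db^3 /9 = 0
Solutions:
 f(b) = C1 + Integral(C2*airyai(3*6^(1/3)*b/2) + C3*airybi(3*6^(1/3)*b/2), b)


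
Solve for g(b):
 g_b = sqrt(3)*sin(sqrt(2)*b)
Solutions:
 g(b) = C1 - sqrt(6)*cos(sqrt(2)*b)/2


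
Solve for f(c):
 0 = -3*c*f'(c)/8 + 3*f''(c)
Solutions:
 f(c) = C1 + C2*erfi(c/4)


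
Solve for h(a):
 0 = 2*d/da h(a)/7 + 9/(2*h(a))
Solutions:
 h(a) = -sqrt(C1 - 126*a)/2
 h(a) = sqrt(C1 - 126*a)/2


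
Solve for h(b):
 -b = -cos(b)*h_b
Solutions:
 h(b) = C1 + Integral(b/cos(b), b)


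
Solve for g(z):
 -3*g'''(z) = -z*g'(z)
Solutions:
 g(z) = C1 + Integral(C2*airyai(3^(2/3)*z/3) + C3*airybi(3^(2/3)*z/3), z)


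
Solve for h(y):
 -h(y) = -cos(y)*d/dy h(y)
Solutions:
 h(y) = C1*sqrt(sin(y) + 1)/sqrt(sin(y) - 1)


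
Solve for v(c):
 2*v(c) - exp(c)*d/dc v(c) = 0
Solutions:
 v(c) = C1*exp(-2*exp(-c))


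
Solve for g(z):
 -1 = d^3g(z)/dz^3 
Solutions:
 g(z) = C1 + C2*z + C3*z^2 - z^3/6


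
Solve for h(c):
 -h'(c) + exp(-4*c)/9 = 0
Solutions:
 h(c) = C1 - exp(-4*c)/36


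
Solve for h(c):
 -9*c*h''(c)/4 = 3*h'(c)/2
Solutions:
 h(c) = C1 + C2*c^(1/3)


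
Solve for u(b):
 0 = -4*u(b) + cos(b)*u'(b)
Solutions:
 u(b) = C1*(sin(b)^2 + 2*sin(b) + 1)/(sin(b)^2 - 2*sin(b) + 1)


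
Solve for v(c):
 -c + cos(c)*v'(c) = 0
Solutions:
 v(c) = C1 + Integral(c/cos(c), c)


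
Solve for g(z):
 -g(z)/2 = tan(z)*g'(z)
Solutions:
 g(z) = C1/sqrt(sin(z))


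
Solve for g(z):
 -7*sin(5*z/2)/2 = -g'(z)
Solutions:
 g(z) = C1 - 7*cos(5*z/2)/5


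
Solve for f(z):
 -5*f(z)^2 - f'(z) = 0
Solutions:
 f(z) = 1/(C1 + 5*z)


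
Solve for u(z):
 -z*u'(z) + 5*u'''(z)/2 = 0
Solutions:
 u(z) = C1 + Integral(C2*airyai(2^(1/3)*5^(2/3)*z/5) + C3*airybi(2^(1/3)*5^(2/3)*z/5), z)


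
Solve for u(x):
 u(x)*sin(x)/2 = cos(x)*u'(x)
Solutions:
 u(x) = C1/sqrt(cos(x))


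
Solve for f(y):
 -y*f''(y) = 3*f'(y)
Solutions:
 f(y) = C1 + C2/y^2


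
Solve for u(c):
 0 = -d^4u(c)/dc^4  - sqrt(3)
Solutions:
 u(c) = C1 + C2*c + C3*c^2 + C4*c^3 - sqrt(3)*c^4/24


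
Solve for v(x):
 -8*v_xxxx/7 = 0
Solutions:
 v(x) = C1 + C2*x + C3*x^2 + C4*x^3


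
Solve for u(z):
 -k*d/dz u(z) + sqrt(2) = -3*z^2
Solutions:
 u(z) = C1 + z^3/k + sqrt(2)*z/k


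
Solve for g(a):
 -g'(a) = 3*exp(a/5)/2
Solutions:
 g(a) = C1 - 15*exp(a/5)/2


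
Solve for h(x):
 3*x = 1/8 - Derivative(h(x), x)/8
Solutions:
 h(x) = C1 - 12*x^2 + x


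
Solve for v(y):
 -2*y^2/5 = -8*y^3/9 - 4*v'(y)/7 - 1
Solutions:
 v(y) = C1 - 7*y^4/18 + 7*y^3/30 - 7*y/4


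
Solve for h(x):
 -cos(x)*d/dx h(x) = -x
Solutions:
 h(x) = C1 + Integral(x/cos(x), x)


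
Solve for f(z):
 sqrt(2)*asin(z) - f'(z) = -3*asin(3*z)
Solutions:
 f(z) = C1 + 3*z*asin(3*z) + sqrt(1 - 9*z^2) + sqrt(2)*(z*asin(z) + sqrt(1 - z^2))


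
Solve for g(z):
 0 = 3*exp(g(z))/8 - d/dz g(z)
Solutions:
 g(z) = log(-1/(C1 + 3*z)) + 3*log(2)


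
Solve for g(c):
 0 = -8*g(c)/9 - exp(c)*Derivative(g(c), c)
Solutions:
 g(c) = C1*exp(8*exp(-c)/9)


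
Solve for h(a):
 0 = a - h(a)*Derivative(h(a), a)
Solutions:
 h(a) = -sqrt(C1 + a^2)
 h(a) = sqrt(C1 + a^2)


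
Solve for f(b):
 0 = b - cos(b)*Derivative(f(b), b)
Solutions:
 f(b) = C1 + Integral(b/cos(b), b)


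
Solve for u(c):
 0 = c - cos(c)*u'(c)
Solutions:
 u(c) = C1 + Integral(c/cos(c), c)


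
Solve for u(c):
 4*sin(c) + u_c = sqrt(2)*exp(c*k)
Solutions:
 u(c) = C1 + 4*cos(c) + sqrt(2)*exp(c*k)/k


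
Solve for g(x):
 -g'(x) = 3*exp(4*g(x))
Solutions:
 g(x) = log(-I*(1/(C1 + 12*x))^(1/4))
 g(x) = log(I*(1/(C1 + 12*x))^(1/4))
 g(x) = log(-(1/(C1 + 12*x))^(1/4))
 g(x) = log(1/(C1 + 12*x))/4


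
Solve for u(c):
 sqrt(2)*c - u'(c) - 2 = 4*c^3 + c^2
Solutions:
 u(c) = C1 - c^4 - c^3/3 + sqrt(2)*c^2/2 - 2*c


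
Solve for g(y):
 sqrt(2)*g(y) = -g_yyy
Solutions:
 g(y) = C3*exp(-2^(1/6)*y) + (C1*sin(2^(1/6)*sqrt(3)*y/2) + C2*cos(2^(1/6)*sqrt(3)*y/2))*exp(2^(1/6)*y/2)


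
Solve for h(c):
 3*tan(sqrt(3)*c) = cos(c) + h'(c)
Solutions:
 h(c) = C1 - sqrt(3)*log(cos(sqrt(3)*c)) - sin(c)


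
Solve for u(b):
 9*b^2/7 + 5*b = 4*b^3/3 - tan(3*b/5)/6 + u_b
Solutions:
 u(b) = C1 - b^4/3 + 3*b^3/7 + 5*b^2/2 - 5*log(cos(3*b/5))/18


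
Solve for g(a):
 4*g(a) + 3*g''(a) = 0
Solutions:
 g(a) = C1*sin(2*sqrt(3)*a/3) + C2*cos(2*sqrt(3)*a/3)


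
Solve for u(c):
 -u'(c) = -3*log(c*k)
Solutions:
 u(c) = C1 + 3*c*log(c*k) - 3*c


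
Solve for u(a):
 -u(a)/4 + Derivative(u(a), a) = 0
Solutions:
 u(a) = C1*exp(a/4)


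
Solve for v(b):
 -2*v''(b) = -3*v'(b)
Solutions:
 v(b) = C1 + C2*exp(3*b/2)


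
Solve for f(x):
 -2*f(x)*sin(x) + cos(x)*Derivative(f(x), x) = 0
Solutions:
 f(x) = C1/cos(x)^2


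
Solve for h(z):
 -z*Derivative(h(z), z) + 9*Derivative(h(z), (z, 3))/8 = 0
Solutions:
 h(z) = C1 + Integral(C2*airyai(2*3^(1/3)*z/3) + C3*airybi(2*3^(1/3)*z/3), z)


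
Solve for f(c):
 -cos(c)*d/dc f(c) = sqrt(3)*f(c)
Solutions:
 f(c) = C1*(sin(c) - 1)^(sqrt(3)/2)/(sin(c) + 1)^(sqrt(3)/2)


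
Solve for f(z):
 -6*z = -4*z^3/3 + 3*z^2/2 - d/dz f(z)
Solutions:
 f(z) = C1 - z^4/3 + z^3/2 + 3*z^2


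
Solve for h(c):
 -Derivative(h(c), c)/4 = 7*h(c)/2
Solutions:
 h(c) = C1*exp(-14*c)


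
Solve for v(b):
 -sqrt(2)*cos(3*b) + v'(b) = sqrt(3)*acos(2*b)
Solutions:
 v(b) = C1 + sqrt(3)*(b*acos(2*b) - sqrt(1 - 4*b^2)/2) + sqrt(2)*sin(3*b)/3


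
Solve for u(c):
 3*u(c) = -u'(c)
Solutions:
 u(c) = C1*exp(-3*c)


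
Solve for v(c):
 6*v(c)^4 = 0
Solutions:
 v(c) = 0


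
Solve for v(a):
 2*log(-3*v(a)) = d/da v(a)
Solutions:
 -Integral(1/(log(-_y) + log(3)), (_y, v(a)))/2 = C1 - a


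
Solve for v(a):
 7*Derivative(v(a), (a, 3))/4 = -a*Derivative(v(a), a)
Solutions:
 v(a) = C1 + Integral(C2*airyai(-14^(2/3)*a/7) + C3*airybi(-14^(2/3)*a/7), a)


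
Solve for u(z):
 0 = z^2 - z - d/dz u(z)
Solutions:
 u(z) = C1 + z^3/3 - z^2/2


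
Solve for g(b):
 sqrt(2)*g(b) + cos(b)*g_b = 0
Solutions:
 g(b) = C1*(sin(b) - 1)^(sqrt(2)/2)/(sin(b) + 1)^(sqrt(2)/2)


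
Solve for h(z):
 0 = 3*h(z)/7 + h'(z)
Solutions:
 h(z) = C1*exp(-3*z/7)


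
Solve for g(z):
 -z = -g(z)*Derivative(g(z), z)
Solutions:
 g(z) = -sqrt(C1 + z^2)
 g(z) = sqrt(C1 + z^2)


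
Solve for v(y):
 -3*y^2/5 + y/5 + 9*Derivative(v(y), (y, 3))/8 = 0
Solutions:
 v(y) = C1 + C2*y + C3*y^2 + 2*y^5/225 - y^4/135


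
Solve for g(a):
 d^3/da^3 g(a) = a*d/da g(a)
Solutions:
 g(a) = C1 + Integral(C2*airyai(a) + C3*airybi(a), a)


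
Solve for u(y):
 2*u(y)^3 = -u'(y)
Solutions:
 u(y) = -sqrt(2)*sqrt(-1/(C1 - 2*y))/2
 u(y) = sqrt(2)*sqrt(-1/(C1 - 2*y))/2


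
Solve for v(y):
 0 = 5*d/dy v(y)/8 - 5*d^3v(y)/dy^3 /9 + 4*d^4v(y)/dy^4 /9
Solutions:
 v(y) = C1 + C2*exp(y*(5*5^(2/3)/(9*sqrt(579) + 218)^(1/3) + 10 + 5^(1/3)*(9*sqrt(579) + 218)^(1/3))/24)*sin(sqrt(3)*5^(1/3)*y*(-(9*sqrt(579) + 218)^(1/3) + 5*5^(1/3)/(9*sqrt(579) + 218)^(1/3))/24) + C3*exp(y*(5*5^(2/3)/(9*sqrt(579) + 218)^(1/3) + 10 + 5^(1/3)*(9*sqrt(579) + 218)^(1/3))/24)*cos(sqrt(3)*5^(1/3)*y*(-(9*sqrt(579) + 218)^(1/3) + 5*5^(1/3)/(9*sqrt(579) + 218)^(1/3))/24) + C4*exp(y*(-5^(1/3)*(9*sqrt(579) + 218)^(1/3) - 5*5^(2/3)/(9*sqrt(579) + 218)^(1/3) + 5)/12)


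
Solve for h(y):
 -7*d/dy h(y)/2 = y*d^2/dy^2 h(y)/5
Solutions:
 h(y) = C1 + C2/y^(33/2)


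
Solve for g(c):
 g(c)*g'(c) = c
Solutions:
 g(c) = -sqrt(C1 + c^2)
 g(c) = sqrt(C1 + c^2)


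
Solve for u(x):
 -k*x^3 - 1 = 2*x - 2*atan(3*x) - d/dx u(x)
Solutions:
 u(x) = C1 + k*x^4/4 + x^2 - 2*x*atan(3*x) + x + log(9*x^2 + 1)/3


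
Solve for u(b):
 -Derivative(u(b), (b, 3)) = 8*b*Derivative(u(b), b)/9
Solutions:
 u(b) = C1 + Integral(C2*airyai(-2*3^(1/3)*b/3) + C3*airybi(-2*3^(1/3)*b/3), b)


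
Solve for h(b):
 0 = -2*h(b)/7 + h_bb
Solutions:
 h(b) = C1*exp(-sqrt(14)*b/7) + C2*exp(sqrt(14)*b/7)


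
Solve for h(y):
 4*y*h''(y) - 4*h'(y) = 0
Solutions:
 h(y) = C1 + C2*y^2


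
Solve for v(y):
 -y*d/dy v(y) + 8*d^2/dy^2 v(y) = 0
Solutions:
 v(y) = C1 + C2*erfi(y/4)


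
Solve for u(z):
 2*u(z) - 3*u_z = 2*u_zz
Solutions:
 u(z) = C1*exp(-2*z) + C2*exp(z/2)


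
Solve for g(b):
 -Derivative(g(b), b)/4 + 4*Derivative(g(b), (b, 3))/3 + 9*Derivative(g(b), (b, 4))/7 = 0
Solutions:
 g(b) = C1 + C2*exp(-b*(448*7^(2/3)/(243*sqrt(8873) + 33961)^(1/3) + 7^(1/3)*(243*sqrt(8873) + 33961)^(1/3) + 112)/324)*sin(sqrt(3)*7^(1/3)*b*(-(243*sqrt(8873) + 33961)^(1/3) + 448*7^(1/3)/(243*sqrt(8873) + 33961)^(1/3))/324) + C3*exp(-b*(448*7^(2/3)/(243*sqrt(8873) + 33961)^(1/3) + 7^(1/3)*(243*sqrt(8873) + 33961)^(1/3) + 112)/324)*cos(sqrt(3)*7^(1/3)*b*(-(243*sqrt(8873) + 33961)^(1/3) + 448*7^(1/3)/(243*sqrt(8873) + 33961)^(1/3))/324) + C4*exp(b*(-56 + 448*7^(2/3)/(243*sqrt(8873) + 33961)^(1/3) + 7^(1/3)*(243*sqrt(8873) + 33961)^(1/3))/162)


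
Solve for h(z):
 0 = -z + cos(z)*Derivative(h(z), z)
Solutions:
 h(z) = C1 + Integral(z/cos(z), z)
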